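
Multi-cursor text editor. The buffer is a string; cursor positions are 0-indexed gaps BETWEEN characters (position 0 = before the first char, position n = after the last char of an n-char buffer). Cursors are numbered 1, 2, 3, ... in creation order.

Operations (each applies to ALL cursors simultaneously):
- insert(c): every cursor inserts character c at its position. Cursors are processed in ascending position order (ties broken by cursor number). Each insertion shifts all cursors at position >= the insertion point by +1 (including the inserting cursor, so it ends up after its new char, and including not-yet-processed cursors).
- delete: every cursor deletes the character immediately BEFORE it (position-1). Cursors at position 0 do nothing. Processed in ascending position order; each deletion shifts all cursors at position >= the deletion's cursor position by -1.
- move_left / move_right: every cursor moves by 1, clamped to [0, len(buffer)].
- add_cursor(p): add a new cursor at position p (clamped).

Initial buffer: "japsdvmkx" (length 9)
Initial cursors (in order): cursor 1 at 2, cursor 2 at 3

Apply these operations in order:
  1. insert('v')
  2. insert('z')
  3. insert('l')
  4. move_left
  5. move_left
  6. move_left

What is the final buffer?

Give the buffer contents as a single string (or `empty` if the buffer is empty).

Answer: javzlpvzlsdvmkx

Derivation:
After op 1 (insert('v')): buffer="javpvsdvmkx" (len 11), cursors c1@3 c2@5, authorship ..1.2......
After op 2 (insert('z')): buffer="javzpvzsdvmkx" (len 13), cursors c1@4 c2@7, authorship ..11.22......
After op 3 (insert('l')): buffer="javzlpvzlsdvmkx" (len 15), cursors c1@5 c2@9, authorship ..111.222......
After op 4 (move_left): buffer="javzlpvzlsdvmkx" (len 15), cursors c1@4 c2@8, authorship ..111.222......
After op 5 (move_left): buffer="javzlpvzlsdvmkx" (len 15), cursors c1@3 c2@7, authorship ..111.222......
After op 6 (move_left): buffer="javzlpvzlsdvmkx" (len 15), cursors c1@2 c2@6, authorship ..111.222......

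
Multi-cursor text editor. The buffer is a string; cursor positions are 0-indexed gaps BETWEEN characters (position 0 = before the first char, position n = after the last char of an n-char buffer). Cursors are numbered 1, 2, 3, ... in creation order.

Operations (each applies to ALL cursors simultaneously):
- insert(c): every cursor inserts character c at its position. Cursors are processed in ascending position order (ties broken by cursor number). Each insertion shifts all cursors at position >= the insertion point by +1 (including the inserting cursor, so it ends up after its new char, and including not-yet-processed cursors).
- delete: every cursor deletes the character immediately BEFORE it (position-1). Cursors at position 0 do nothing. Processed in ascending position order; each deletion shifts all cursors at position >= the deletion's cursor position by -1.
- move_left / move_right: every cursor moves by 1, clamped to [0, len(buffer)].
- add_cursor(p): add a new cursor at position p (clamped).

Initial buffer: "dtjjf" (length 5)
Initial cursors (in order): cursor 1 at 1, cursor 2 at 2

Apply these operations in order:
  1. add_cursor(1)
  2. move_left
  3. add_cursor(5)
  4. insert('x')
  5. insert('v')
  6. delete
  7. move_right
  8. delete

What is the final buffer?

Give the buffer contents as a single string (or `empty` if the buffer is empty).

Answer: xxjjf

Derivation:
After op 1 (add_cursor(1)): buffer="dtjjf" (len 5), cursors c1@1 c3@1 c2@2, authorship .....
After op 2 (move_left): buffer="dtjjf" (len 5), cursors c1@0 c3@0 c2@1, authorship .....
After op 3 (add_cursor(5)): buffer="dtjjf" (len 5), cursors c1@0 c3@0 c2@1 c4@5, authorship .....
After op 4 (insert('x')): buffer="xxdxtjjfx" (len 9), cursors c1@2 c3@2 c2@4 c4@9, authorship 13.2....4
After op 5 (insert('v')): buffer="xxvvdxvtjjfxv" (len 13), cursors c1@4 c3@4 c2@7 c4@13, authorship 1313.22....44
After op 6 (delete): buffer="xxdxtjjfx" (len 9), cursors c1@2 c3@2 c2@4 c4@9, authorship 13.2....4
After op 7 (move_right): buffer="xxdxtjjfx" (len 9), cursors c1@3 c3@3 c2@5 c4@9, authorship 13.2....4
After op 8 (delete): buffer="xxjjf" (len 5), cursors c1@1 c3@1 c2@2 c4@5, authorship 12...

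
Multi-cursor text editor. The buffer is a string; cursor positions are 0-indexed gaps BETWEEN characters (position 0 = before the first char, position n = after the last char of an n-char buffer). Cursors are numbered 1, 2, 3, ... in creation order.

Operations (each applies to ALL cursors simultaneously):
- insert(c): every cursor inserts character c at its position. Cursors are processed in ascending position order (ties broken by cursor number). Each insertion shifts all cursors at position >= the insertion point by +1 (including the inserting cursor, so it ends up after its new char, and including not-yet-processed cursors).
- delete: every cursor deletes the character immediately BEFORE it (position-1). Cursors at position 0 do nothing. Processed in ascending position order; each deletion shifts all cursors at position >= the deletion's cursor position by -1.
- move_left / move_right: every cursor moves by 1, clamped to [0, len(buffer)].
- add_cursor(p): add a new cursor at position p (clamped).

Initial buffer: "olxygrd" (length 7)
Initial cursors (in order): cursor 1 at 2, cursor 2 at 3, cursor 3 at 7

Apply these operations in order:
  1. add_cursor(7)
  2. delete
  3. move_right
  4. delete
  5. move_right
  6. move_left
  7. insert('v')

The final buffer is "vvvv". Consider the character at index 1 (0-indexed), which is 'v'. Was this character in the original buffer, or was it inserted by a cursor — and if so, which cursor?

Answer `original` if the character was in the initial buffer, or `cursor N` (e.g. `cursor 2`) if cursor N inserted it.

After op 1 (add_cursor(7)): buffer="olxygrd" (len 7), cursors c1@2 c2@3 c3@7 c4@7, authorship .......
After op 2 (delete): buffer="oyg" (len 3), cursors c1@1 c2@1 c3@3 c4@3, authorship ...
After op 3 (move_right): buffer="oyg" (len 3), cursors c1@2 c2@2 c3@3 c4@3, authorship ...
After op 4 (delete): buffer="" (len 0), cursors c1@0 c2@0 c3@0 c4@0, authorship 
After op 5 (move_right): buffer="" (len 0), cursors c1@0 c2@0 c3@0 c4@0, authorship 
After op 6 (move_left): buffer="" (len 0), cursors c1@0 c2@0 c3@0 c4@0, authorship 
After op 7 (insert('v')): buffer="vvvv" (len 4), cursors c1@4 c2@4 c3@4 c4@4, authorship 1234
Authorship (.=original, N=cursor N): 1 2 3 4
Index 1: author = 2

Answer: cursor 2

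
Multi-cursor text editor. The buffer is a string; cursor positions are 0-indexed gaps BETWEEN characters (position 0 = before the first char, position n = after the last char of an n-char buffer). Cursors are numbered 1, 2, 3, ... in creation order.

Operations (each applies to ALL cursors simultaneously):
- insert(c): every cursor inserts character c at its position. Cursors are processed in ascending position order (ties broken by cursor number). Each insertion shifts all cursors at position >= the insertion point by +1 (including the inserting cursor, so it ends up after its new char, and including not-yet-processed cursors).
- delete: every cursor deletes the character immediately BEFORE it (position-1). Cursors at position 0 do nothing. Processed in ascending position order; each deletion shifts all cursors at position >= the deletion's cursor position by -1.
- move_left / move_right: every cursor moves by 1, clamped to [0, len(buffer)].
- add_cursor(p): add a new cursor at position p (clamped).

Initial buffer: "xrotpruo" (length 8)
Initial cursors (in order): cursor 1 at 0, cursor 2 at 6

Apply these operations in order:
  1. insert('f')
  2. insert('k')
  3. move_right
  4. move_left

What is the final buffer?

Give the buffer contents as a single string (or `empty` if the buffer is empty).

Answer: fkxrotprfkuo

Derivation:
After op 1 (insert('f')): buffer="fxrotprfuo" (len 10), cursors c1@1 c2@8, authorship 1......2..
After op 2 (insert('k')): buffer="fkxrotprfkuo" (len 12), cursors c1@2 c2@10, authorship 11......22..
After op 3 (move_right): buffer="fkxrotprfkuo" (len 12), cursors c1@3 c2@11, authorship 11......22..
After op 4 (move_left): buffer="fkxrotprfkuo" (len 12), cursors c1@2 c2@10, authorship 11......22..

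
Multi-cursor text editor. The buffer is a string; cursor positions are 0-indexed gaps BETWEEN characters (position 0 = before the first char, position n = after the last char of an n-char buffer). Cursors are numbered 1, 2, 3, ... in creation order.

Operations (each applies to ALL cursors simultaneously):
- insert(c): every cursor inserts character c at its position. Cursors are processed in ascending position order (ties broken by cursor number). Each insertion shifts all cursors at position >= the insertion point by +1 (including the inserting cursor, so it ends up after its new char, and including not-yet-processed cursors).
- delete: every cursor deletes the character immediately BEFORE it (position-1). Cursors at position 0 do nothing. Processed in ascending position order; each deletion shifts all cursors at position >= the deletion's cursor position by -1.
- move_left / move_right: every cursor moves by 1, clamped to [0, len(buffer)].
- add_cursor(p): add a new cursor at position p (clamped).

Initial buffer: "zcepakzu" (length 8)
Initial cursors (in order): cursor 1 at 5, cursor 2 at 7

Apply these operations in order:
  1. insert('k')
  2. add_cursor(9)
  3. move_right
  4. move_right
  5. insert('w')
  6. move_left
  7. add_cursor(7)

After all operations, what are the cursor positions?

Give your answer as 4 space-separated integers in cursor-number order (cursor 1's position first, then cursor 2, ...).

Answer: 8 12 12 7

Derivation:
After op 1 (insert('k')): buffer="zcepakkzku" (len 10), cursors c1@6 c2@9, authorship .....1..2.
After op 2 (add_cursor(9)): buffer="zcepakkzku" (len 10), cursors c1@6 c2@9 c3@9, authorship .....1..2.
After op 3 (move_right): buffer="zcepakkzku" (len 10), cursors c1@7 c2@10 c3@10, authorship .....1..2.
After op 4 (move_right): buffer="zcepakkzku" (len 10), cursors c1@8 c2@10 c3@10, authorship .....1..2.
After op 5 (insert('w')): buffer="zcepakkzwkuww" (len 13), cursors c1@9 c2@13 c3@13, authorship .....1..12.23
After op 6 (move_left): buffer="zcepakkzwkuww" (len 13), cursors c1@8 c2@12 c3@12, authorship .....1..12.23
After op 7 (add_cursor(7)): buffer="zcepakkzwkuww" (len 13), cursors c4@7 c1@8 c2@12 c3@12, authorship .....1..12.23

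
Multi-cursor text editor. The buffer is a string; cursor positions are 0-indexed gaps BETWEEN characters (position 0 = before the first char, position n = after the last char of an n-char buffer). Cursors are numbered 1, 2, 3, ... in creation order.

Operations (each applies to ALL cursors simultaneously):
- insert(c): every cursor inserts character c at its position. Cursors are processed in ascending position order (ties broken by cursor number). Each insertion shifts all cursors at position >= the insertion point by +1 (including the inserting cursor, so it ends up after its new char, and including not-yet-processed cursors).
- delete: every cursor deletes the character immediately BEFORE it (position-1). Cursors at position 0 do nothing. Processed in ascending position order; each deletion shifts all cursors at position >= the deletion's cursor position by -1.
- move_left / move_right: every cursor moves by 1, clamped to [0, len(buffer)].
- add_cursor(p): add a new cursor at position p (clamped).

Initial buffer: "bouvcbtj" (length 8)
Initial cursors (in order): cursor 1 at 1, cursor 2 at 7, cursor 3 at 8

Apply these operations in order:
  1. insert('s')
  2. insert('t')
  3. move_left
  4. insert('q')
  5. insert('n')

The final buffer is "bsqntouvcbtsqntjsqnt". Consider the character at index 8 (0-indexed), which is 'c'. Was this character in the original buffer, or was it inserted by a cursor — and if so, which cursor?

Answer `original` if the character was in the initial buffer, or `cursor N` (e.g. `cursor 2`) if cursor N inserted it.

After op 1 (insert('s')): buffer="bsouvcbtsjs" (len 11), cursors c1@2 c2@9 c3@11, authorship .1......2.3
After op 2 (insert('t')): buffer="bstouvcbtstjst" (len 14), cursors c1@3 c2@11 c3@14, authorship .11......22.33
After op 3 (move_left): buffer="bstouvcbtstjst" (len 14), cursors c1@2 c2@10 c3@13, authorship .11......22.33
After op 4 (insert('q')): buffer="bsqtouvcbtsqtjsqt" (len 17), cursors c1@3 c2@12 c3@16, authorship .111......222.333
After op 5 (insert('n')): buffer="bsqntouvcbtsqntjsqnt" (len 20), cursors c1@4 c2@14 c3@19, authorship .1111......2222.3333
Authorship (.=original, N=cursor N): . 1 1 1 1 . . . . . . 2 2 2 2 . 3 3 3 3
Index 8: author = original

Answer: original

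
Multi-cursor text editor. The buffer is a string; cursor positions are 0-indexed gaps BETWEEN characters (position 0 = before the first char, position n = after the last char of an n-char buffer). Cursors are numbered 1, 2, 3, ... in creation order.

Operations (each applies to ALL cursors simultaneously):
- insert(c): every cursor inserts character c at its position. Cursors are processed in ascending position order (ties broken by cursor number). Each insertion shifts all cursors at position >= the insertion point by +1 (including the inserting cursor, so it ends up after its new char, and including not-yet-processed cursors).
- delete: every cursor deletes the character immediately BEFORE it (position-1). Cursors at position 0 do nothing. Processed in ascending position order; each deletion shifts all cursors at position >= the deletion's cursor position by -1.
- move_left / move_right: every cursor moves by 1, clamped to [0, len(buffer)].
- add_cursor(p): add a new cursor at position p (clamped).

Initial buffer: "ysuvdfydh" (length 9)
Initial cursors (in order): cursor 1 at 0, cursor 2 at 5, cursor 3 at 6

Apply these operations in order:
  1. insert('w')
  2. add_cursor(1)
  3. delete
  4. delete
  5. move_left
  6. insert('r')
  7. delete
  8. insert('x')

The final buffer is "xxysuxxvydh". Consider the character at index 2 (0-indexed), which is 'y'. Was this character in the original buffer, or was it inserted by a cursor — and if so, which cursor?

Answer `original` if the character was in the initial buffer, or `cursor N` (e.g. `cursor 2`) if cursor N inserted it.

Answer: original

Derivation:
After op 1 (insert('w')): buffer="wysuvdwfwydh" (len 12), cursors c1@1 c2@7 c3@9, authorship 1.....2.3...
After op 2 (add_cursor(1)): buffer="wysuvdwfwydh" (len 12), cursors c1@1 c4@1 c2@7 c3@9, authorship 1.....2.3...
After op 3 (delete): buffer="ysuvdfydh" (len 9), cursors c1@0 c4@0 c2@5 c3@6, authorship .........
After op 4 (delete): buffer="ysuvydh" (len 7), cursors c1@0 c4@0 c2@4 c3@4, authorship .......
After op 5 (move_left): buffer="ysuvydh" (len 7), cursors c1@0 c4@0 c2@3 c3@3, authorship .......
After op 6 (insert('r')): buffer="rrysurrvydh" (len 11), cursors c1@2 c4@2 c2@7 c3@7, authorship 14...23....
After op 7 (delete): buffer="ysuvydh" (len 7), cursors c1@0 c4@0 c2@3 c3@3, authorship .......
After op 8 (insert('x')): buffer="xxysuxxvydh" (len 11), cursors c1@2 c4@2 c2@7 c3@7, authorship 14...23....
Authorship (.=original, N=cursor N): 1 4 . . . 2 3 . . . .
Index 2: author = original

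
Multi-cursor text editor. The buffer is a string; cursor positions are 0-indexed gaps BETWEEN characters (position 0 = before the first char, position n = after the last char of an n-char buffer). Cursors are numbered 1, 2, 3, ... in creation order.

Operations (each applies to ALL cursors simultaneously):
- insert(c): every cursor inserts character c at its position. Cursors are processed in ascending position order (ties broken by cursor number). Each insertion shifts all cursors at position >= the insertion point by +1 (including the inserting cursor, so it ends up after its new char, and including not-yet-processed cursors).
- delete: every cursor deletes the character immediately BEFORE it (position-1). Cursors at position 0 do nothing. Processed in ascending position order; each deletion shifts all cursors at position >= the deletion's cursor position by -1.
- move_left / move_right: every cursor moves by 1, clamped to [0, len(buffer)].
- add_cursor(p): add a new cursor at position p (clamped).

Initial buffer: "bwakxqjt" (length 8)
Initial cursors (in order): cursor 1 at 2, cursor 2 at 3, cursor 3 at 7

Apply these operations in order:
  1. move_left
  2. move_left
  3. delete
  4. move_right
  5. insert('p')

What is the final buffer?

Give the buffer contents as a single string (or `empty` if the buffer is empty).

Answer: wppakqpjt

Derivation:
After op 1 (move_left): buffer="bwakxqjt" (len 8), cursors c1@1 c2@2 c3@6, authorship ........
After op 2 (move_left): buffer="bwakxqjt" (len 8), cursors c1@0 c2@1 c3@5, authorship ........
After op 3 (delete): buffer="wakqjt" (len 6), cursors c1@0 c2@0 c3@3, authorship ......
After op 4 (move_right): buffer="wakqjt" (len 6), cursors c1@1 c2@1 c3@4, authorship ......
After op 5 (insert('p')): buffer="wppakqpjt" (len 9), cursors c1@3 c2@3 c3@7, authorship .12...3..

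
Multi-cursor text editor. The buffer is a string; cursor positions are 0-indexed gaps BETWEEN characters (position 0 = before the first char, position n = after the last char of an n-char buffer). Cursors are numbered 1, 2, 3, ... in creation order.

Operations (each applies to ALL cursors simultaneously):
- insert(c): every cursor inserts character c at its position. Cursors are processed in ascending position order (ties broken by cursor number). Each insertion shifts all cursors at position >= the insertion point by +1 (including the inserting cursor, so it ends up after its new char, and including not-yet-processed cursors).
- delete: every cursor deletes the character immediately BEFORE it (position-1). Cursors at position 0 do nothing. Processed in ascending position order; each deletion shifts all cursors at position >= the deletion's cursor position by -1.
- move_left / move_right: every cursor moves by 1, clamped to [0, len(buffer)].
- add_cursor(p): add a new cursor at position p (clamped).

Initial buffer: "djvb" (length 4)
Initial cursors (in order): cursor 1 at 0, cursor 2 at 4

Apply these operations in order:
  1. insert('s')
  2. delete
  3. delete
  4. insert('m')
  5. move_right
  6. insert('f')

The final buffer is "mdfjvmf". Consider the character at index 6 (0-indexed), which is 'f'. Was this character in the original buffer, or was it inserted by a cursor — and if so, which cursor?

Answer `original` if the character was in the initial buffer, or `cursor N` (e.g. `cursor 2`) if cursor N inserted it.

Answer: cursor 2

Derivation:
After op 1 (insert('s')): buffer="sdjvbs" (len 6), cursors c1@1 c2@6, authorship 1....2
After op 2 (delete): buffer="djvb" (len 4), cursors c1@0 c2@4, authorship ....
After op 3 (delete): buffer="djv" (len 3), cursors c1@0 c2@3, authorship ...
After op 4 (insert('m')): buffer="mdjvm" (len 5), cursors c1@1 c2@5, authorship 1...2
After op 5 (move_right): buffer="mdjvm" (len 5), cursors c1@2 c2@5, authorship 1...2
After op 6 (insert('f')): buffer="mdfjvmf" (len 7), cursors c1@3 c2@7, authorship 1.1..22
Authorship (.=original, N=cursor N): 1 . 1 . . 2 2
Index 6: author = 2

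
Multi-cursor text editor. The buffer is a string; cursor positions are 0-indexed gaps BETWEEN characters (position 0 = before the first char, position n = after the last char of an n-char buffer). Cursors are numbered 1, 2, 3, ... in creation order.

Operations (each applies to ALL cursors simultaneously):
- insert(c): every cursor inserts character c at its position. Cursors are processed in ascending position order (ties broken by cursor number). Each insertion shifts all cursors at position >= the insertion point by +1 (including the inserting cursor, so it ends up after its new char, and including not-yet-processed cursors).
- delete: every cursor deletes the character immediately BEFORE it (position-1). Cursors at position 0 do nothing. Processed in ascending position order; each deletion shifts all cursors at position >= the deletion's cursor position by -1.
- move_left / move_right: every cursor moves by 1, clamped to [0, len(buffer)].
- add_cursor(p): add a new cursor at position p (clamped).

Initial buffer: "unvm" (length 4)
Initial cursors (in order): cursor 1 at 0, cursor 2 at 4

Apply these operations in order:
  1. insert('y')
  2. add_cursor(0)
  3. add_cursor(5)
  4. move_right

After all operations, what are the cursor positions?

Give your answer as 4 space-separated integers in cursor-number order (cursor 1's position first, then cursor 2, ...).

After op 1 (insert('y')): buffer="yunvmy" (len 6), cursors c1@1 c2@6, authorship 1....2
After op 2 (add_cursor(0)): buffer="yunvmy" (len 6), cursors c3@0 c1@1 c2@6, authorship 1....2
After op 3 (add_cursor(5)): buffer="yunvmy" (len 6), cursors c3@0 c1@1 c4@5 c2@6, authorship 1....2
After op 4 (move_right): buffer="yunvmy" (len 6), cursors c3@1 c1@2 c2@6 c4@6, authorship 1....2

Answer: 2 6 1 6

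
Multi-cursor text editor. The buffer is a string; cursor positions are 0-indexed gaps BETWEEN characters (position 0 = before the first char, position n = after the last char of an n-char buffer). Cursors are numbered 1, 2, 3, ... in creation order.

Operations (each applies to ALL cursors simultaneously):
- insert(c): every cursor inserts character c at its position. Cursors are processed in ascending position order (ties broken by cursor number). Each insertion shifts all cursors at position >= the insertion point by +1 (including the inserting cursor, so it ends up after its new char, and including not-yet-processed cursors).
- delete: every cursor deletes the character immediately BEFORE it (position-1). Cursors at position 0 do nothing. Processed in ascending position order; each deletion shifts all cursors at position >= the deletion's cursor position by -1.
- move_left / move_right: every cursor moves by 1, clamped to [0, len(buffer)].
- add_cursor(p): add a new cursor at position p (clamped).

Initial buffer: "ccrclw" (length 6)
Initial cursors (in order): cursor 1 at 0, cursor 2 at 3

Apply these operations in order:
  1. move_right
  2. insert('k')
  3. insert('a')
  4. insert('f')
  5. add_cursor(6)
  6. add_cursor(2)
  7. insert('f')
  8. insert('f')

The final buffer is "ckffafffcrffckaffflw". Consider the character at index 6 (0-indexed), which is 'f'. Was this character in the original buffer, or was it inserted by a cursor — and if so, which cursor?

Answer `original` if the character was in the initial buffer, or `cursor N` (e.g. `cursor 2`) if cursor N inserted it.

Answer: cursor 1

Derivation:
After op 1 (move_right): buffer="ccrclw" (len 6), cursors c1@1 c2@4, authorship ......
After op 2 (insert('k')): buffer="ckcrcklw" (len 8), cursors c1@2 c2@6, authorship .1...2..
After op 3 (insert('a')): buffer="ckacrckalw" (len 10), cursors c1@3 c2@8, authorship .11...22..
After op 4 (insert('f')): buffer="ckafcrckaflw" (len 12), cursors c1@4 c2@10, authorship .111...222..
After op 5 (add_cursor(6)): buffer="ckafcrckaflw" (len 12), cursors c1@4 c3@6 c2@10, authorship .111...222..
After op 6 (add_cursor(2)): buffer="ckafcrckaflw" (len 12), cursors c4@2 c1@4 c3@6 c2@10, authorship .111...222..
After op 7 (insert('f')): buffer="ckfaffcrfckafflw" (len 16), cursors c4@3 c1@6 c3@9 c2@14, authorship .14111..3.2222..
After op 8 (insert('f')): buffer="ckffafffcrffckaffflw" (len 20), cursors c4@4 c1@8 c3@12 c2@18, authorship .1441111..33.22222..
Authorship (.=original, N=cursor N): . 1 4 4 1 1 1 1 . . 3 3 . 2 2 2 2 2 . .
Index 6: author = 1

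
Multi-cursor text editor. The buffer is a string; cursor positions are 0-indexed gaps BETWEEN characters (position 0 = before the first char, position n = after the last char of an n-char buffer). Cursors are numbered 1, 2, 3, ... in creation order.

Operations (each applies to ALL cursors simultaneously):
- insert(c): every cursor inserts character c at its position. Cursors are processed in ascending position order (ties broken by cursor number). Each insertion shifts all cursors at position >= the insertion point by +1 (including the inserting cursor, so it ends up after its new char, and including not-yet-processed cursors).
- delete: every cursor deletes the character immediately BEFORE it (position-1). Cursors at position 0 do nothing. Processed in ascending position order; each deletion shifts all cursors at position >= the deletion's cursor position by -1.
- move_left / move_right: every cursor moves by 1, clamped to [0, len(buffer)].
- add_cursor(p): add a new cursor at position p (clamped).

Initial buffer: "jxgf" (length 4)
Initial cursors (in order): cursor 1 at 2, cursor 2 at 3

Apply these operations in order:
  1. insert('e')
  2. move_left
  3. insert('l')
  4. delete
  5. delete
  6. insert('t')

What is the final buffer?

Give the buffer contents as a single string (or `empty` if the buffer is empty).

Answer: jtetef

Derivation:
After op 1 (insert('e')): buffer="jxegef" (len 6), cursors c1@3 c2@5, authorship ..1.2.
After op 2 (move_left): buffer="jxegef" (len 6), cursors c1@2 c2@4, authorship ..1.2.
After op 3 (insert('l')): buffer="jxleglef" (len 8), cursors c1@3 c2@6, authorship ..11.22.
After op 4 (delete): buffer="jxegef" (len 6), cursors c1@2 c2@4, authorship ..1.2.
After op 5 (delete): buffer="jeef" (len 4), cursors c1@1 c2@2, authorship .12.
After op 6 (insert('t')): buffer="jtetef" (len 6), cursors c1@2 c2@4, authorship .1122.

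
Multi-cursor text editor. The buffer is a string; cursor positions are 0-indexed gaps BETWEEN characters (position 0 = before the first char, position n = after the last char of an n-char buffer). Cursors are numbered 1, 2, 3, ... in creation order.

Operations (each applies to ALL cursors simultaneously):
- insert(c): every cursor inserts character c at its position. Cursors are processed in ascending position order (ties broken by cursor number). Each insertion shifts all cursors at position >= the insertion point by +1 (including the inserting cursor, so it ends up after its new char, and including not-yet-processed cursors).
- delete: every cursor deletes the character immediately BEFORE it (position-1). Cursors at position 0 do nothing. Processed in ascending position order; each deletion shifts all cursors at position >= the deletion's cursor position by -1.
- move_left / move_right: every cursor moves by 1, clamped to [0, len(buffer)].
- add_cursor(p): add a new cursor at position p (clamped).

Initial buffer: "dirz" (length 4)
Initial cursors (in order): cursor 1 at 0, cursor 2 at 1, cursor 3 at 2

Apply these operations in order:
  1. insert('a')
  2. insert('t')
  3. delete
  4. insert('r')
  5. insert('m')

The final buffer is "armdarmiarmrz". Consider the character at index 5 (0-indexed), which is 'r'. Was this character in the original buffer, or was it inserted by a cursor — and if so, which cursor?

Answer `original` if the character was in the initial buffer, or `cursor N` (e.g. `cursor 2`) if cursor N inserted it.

Answer: cursor 2

Derivation:
After op 1 (insert('a')): buffer="adaiarz" (len 7), cursors c1@1 c2@3 c3@5, authorship 1.2.3..
After op 2 (insert('t')): buffer="atdatiatrz" (len 10), cursors c1@2 c2@5 c3@8, authorship 11.22.33..
After op 3 (delete): buffer="adaiarz" (len 7), cursors c1@1 c2@3 c3@5, authorship 1.2.3..
After op 4 (insert('r')): buffer="ardariarrz" (len 10), cursors c1@2 c2@5 c3@8, authorship 11.22.33..
After op 5 (insert('m')): buffer="armdarmiarmrz" (len 13), cursors c1@3 c2@7 c3@11, authorship 111.222.333..
Authorship (.=original, N=cursor N): 1 1 1 . 2 2 2 . 3 3 3 . .
Index 5: author = 2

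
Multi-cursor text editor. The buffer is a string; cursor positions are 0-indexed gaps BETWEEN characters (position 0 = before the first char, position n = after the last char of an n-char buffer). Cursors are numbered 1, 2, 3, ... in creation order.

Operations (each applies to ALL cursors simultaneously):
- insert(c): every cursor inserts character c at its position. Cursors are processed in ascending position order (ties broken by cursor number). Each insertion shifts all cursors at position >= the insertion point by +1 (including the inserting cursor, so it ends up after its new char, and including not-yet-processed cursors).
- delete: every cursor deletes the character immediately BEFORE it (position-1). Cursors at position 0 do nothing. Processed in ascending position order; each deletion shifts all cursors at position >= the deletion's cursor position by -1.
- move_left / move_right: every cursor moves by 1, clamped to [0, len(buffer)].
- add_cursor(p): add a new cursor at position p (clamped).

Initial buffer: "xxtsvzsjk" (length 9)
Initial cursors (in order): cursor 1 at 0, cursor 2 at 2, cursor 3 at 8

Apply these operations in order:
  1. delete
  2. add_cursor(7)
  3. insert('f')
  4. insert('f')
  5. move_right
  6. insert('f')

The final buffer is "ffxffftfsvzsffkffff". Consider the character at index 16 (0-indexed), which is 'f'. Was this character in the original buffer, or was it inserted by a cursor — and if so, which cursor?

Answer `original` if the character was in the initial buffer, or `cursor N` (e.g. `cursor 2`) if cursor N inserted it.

After op 1 (delete): buffer="xtsvzsk" (len 7), cursors c1@0 c2@1 c3@6, authorship .......
After op 2 (add_cursor(7)): buffer="xtsvzsk" (len 7), cursors c1@0 c2@1 c3@6 c4@7, authorship .......
After op 3 (insert('f')): buffer="fxftsvzsfkf" (len 11), cursors c1@1 c2@3 c3@9 c4@11, authorship 1.2.....3.4
After op 4 (insert('f')): buffer="ffxfftsvzsffkff" (len 15), cursors c1@2 c2@5 c3@12 c4@15, authorship 11.22.....33.44
After op 5 (move_right): buffer="ffxfftsvzsffkff" (len 15), cursors c1@3 c2@6 c3@13 c4@15, authorship 11.22.....33.44
After op 6 (insert('f')): buffer="ffxffftfsvzsffkffff" (len 19), cursors c1@4 c2@8 c3@16 c4@19, authorship 11.122.2....33.3444
Authorship (.=original, N=cursor N): 1 1 . 1 2 2 . 2 . . . . 3 3 . 3 4 4 4
Index 16: author = 4

Answer: cursor 4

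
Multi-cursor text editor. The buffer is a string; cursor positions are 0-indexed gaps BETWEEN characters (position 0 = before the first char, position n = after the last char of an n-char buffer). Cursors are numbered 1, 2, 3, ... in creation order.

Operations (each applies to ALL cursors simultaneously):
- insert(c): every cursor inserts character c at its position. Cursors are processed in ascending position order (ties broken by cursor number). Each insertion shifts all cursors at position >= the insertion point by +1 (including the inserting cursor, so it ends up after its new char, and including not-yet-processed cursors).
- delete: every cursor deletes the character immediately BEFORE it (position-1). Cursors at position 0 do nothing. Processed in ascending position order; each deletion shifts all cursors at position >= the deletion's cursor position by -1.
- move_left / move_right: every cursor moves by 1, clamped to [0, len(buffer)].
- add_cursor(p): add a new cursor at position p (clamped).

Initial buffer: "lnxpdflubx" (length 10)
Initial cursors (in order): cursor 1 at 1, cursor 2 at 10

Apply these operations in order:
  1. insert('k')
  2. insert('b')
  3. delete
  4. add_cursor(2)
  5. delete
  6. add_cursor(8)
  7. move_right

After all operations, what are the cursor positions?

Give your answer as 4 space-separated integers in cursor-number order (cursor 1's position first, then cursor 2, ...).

After op 1 (insert('k')): buffer="lknxpdflubxk" (len 12), cursors c1@2 c2@12, authorship .1.........2
After op 2 (insert('b')): buffer="lkbnxpdflubxkb" (len 14), cursors c1@3 c2@14, authorship .11.........22
After op 3 (delete): buffer="lknxpdflubxk" (len 12), cursors c1@2 c2@12, authorship .1.........2
After op 4 (add_cursor(2)): buffer="lknxpdflubxk" (len 12), cursors c1@2 c3@2 c2@12, authorship .1.........2
After op 5 (delete): buffer="nxpdflubx" (len 9), cursors c1@0 c3@0 c2@9, authorship .........
After op 6 (add_cursor(8)): buffer="nxpdflubx" (len 9), cursors c1@0 c3@0 c4@8 c2@9, authorship .........
After op 7 (move_right): buffer="nxpdflubx" (len 9), cursors c1@1 c3@1 c2@9 c4@9, authorship .........

Answer: 1 9 1 9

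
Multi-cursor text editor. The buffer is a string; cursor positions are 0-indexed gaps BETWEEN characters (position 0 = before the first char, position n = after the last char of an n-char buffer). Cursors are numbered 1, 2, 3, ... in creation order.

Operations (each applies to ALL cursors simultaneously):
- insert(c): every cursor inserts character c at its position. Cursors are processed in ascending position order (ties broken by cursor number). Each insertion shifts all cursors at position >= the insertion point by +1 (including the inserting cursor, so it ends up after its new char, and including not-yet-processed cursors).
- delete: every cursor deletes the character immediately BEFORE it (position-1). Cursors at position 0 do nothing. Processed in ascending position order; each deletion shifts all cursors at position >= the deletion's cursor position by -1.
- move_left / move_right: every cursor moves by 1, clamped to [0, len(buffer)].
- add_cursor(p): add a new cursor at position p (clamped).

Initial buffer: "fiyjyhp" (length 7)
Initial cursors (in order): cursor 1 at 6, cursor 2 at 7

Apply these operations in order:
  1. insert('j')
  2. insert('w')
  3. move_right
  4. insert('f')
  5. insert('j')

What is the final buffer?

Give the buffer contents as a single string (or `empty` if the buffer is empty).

After op 1 (insert('j')): buffer="fiyjyhjpj" (len 9), cursors c1@7 c2@9, authorship ......1.2
After op 2 (insert('w')): buffer="fiyjyhjwpjw" (len 11), cursors c1@8 c2@11, authorship ......11.22
After op 3 (move_right): buffer="fiyjyhjwpjw" (len 11), cursors c1@9 c2@11, authorship ......11.22
After op 4 (insert('f')): buffer="fiyjyhjwpfjwf" (len 13), cursors c1@10 c2@13, authorship ......11.1222
After op 5 (insert('j')): buffer="fiyjyhjwpfjjwfj" (len 15), cursors c1@11 c2@15, authorship ......11.112222

Answer: fiyjyhjwpfjjwfj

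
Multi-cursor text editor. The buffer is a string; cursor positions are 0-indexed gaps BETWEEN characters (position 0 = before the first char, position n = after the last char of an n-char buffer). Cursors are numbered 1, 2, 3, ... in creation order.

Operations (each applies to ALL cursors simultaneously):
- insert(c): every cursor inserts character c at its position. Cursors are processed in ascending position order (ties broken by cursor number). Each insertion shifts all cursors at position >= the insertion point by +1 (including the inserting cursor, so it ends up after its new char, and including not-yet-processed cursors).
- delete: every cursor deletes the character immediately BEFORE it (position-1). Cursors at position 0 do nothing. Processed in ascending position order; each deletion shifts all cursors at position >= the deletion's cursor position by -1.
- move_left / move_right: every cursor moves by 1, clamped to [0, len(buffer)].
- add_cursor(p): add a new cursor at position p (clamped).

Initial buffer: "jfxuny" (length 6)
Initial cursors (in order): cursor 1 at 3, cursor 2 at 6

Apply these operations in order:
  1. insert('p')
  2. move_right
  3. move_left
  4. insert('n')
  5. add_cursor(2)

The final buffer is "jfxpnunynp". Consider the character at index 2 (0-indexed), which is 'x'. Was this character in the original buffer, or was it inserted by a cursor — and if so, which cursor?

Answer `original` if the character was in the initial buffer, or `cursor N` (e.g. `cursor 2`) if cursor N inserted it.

Answer: original

Derivation:
After op 1 (insert('p')): buffer="jfxpunyp" (len 8), cursors c1@4 c2@8, authorship ...1...2
After op 2 (move_right): buffer="jfxpunyp" (len 8), cursors c1@5 c2@8, authorship ...1...2
After op 3 (move_left): buffer="jfxpunyp" (len 8), cursors c1@4 c2@7, authorship ...1...2
After op 4 (insert('n')): buffer="jfxpnunynp" (len 10), cursors c1@5 c2@9, authorship ...11...22
After op 5 (add_cursor(2)): buffer="jfxpnunynp" (len 10), cursors c3@2 c1@5 c2@9, authorship ...11...22
Authorship (.=original, N=cursor N): . . . 1 1 . . . 2 2
Index 2: author = original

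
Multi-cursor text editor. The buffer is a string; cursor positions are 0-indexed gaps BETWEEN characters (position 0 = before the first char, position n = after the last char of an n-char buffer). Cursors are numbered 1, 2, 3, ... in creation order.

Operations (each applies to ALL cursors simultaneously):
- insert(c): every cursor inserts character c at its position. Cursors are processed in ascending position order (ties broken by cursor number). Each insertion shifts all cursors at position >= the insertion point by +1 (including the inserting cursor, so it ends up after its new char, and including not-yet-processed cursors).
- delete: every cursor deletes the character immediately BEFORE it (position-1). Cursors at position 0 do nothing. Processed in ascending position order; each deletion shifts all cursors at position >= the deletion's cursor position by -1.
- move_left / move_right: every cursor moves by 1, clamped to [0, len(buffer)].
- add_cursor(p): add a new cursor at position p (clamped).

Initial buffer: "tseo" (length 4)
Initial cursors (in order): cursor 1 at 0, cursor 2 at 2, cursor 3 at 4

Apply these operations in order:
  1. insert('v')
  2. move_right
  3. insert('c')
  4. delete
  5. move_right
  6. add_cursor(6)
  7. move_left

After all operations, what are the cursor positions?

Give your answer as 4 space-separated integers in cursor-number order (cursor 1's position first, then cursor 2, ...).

After op 1 (insert('v')): buffer="vtsveov" (len 7), cursors c1@1 c2@4 c3@7, authorship 1..2..3
After op 2 (move_right): buffer="vtsveov" (len 7), cursors c1@2 c2@5 c3@7, authorship 1..2..3
After op 3 (insert('c')): buffer="vtcsvecovc" (len 10), cursors c1@3 c2@7 c3@10, authorship 1.1.2.2.33
After op 4 (delete): buffer="vtsveov" (len 7), cursors c1@2 c2@5 c3@7, authorship 1..2..3
After op 5 (move_right): buffer="vtsveov" (len 7), cursors c1@3 c2@6 c3@7, authorship 1..2..3
After op 6 (add_cursor(6)): buffer="vtsveov" (len 7), cursors c1@3 c2@6 c4@6 c3@7, authorship 1..2..3
After op 7 (move_left): buffer="vtsveov" (len 7), cursors c1@2 c2@5 c4@5 c3@6, authorship 1..2..3

Answer: 2 5 6 5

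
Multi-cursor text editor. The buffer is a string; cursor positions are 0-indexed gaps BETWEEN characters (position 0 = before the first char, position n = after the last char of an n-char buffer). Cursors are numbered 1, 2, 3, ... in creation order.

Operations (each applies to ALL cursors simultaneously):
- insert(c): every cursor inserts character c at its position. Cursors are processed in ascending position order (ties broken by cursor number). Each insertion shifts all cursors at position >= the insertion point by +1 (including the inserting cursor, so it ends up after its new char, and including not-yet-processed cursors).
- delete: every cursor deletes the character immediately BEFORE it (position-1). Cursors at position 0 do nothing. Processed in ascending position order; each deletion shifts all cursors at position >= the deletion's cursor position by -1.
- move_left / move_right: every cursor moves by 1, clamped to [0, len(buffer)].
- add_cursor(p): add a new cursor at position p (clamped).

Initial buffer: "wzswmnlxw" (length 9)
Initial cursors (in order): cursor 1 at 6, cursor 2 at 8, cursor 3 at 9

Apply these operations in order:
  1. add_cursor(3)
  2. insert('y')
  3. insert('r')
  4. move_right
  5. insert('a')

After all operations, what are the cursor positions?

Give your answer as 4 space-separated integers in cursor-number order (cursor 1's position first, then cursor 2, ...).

After op 1 (add_cursor(3)): buffer="wzswmnlxw" (len 9), cursors c4@3 c1@6 c2@8 c3@9, authorship .........
After op 2 (insert('y')): buffer="wzsywmnylxywy" (len 13), cursors c4@4 c1@8 c2@11 c3@13, authorship ...4...1..2.3
After op 3 (insert('r')): buffer="wzsyrwmnyrlxyrwyr" (len 17), cursors c4@5 c1@10 c2@14 c3@17, authorship ...44...11..22.33
After op 4 (move_right): buffer="wzsyrwmnyrlxyrwyr" (len 17), cursors c4@6 c1@11 c2@15 c3@17, authorship ...44...11..22.33
After op 5 (insert('a')): buffer="wzsyrwamnyrlaxyrwayra" (len 21), cursors c4@7 c1@13 c2@18 c3@21, authorship ...44.4..11.1.22.2333

Answer: 13 18 21 7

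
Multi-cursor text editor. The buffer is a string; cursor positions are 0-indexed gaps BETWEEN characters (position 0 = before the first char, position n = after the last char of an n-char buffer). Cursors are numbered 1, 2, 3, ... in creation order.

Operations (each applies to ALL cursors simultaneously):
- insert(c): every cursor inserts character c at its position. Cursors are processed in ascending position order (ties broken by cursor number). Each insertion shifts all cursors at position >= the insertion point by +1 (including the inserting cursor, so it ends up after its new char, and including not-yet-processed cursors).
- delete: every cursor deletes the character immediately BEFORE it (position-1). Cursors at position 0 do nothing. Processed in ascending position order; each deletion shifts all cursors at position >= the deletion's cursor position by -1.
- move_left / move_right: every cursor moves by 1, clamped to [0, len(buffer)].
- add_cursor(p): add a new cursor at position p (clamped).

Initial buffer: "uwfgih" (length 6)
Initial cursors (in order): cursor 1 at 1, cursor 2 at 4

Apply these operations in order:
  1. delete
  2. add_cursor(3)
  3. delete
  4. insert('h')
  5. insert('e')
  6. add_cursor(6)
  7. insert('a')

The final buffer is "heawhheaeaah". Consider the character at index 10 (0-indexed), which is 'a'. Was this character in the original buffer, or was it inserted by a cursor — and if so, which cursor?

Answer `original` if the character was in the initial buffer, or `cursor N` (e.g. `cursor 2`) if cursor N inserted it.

Answer: cursor 3

Derivation:
After op 1 (delete): buffer="wfih" (len 4), cursors c1@0 c2@2, authorship ....
After op 2 (add_cursor(3)): buffer="wfih" (len 4), cursors c1@0 c2@2 c3@3, authorship ....
After op 3 (delete): buffer="wh" (len 2), cursors c1@0 c2@1 c3@1, authorship ..
After op 4 (insert('h')): buffer="hwhhh" (len 5), cursors c1@1 c2@4 c3@4, authorship 1.23.
After op 5 (insert('e')): buffer="hewhheeh" (len 8), cursors c1@2 c2@7 c3@7, authorship 11.2323.
After op 6 (add_cursor(6)): buffer="hewhheeh" (len 8), cursors c1@2 c4@6 c2@7 c3@7, authorship 11.2323.
After op 7 (insert('a')): buffer="heawhheaeaah" (len 12), cursors c1@3 c4@8 c2@11 c3@11, authorship 111.2324323.
Authorship (.=original, N=cursor N): 1 1 1 . 2 3 2 4 3 2 3 .
Index 10: author = 3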